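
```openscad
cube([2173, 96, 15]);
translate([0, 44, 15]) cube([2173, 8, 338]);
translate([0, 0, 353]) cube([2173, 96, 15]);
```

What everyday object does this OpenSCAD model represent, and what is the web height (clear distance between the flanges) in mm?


An I-beam. The web height is 338 mm.

Two wide flanges with a thin centred web — an I-beam. Overall 368 mm minus two 15 mm flanges gives a web of 368 − 2·15 = 338 mm.


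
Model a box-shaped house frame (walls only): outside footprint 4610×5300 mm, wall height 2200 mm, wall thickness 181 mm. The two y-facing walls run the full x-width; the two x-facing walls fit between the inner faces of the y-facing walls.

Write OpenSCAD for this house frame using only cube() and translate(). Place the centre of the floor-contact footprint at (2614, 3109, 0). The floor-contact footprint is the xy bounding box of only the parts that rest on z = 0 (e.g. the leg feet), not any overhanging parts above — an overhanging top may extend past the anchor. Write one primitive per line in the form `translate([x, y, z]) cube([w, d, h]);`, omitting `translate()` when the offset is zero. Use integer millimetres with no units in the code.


translate([309, 459, 0]) cube([4610, 181, 2200]);
translate([309, 5578, 0]) cube([4610, 181, 2200]);
translate([309, 640, 0]) cube([181, 4938, 2200]);
translate([4738, 640, 0]) cube([181, 4938, 2200]);


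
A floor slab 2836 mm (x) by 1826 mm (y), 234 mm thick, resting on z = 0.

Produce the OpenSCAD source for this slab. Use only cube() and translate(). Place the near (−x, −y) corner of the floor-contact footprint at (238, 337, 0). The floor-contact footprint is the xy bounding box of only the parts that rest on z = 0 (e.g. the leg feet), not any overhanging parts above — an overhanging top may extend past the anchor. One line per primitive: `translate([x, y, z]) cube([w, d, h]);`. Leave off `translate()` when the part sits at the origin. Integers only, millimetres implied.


translate([238, 337, 0]) cube([2836, 1826, 234]);


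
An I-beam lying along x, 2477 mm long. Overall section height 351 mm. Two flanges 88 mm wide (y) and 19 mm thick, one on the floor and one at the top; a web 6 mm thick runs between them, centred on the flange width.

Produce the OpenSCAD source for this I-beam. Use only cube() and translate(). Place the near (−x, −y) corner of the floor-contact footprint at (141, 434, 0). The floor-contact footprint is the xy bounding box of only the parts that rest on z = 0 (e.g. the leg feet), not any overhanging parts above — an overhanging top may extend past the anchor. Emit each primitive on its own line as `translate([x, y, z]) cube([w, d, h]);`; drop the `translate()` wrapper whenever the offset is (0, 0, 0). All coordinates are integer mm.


translate([141, 434, 0]) cube([2477, 88, 19]);
translate([141, 475, 19]) cube([2477, 6, 313]);
translate([141, 434, 332]) cube([2477, 88, 19]);


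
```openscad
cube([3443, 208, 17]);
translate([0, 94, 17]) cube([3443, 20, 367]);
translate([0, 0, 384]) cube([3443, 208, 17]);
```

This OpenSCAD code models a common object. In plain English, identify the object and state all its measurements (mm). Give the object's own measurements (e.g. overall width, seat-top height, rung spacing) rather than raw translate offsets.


An I-beam lying along x, 3443 mm long. Overall section height 401 mm. Two flanges 208 mm wide (y) and 17 mm thick, one on the floor and one at the top; a web 20 mm thick runs between them, centred on the flange width.


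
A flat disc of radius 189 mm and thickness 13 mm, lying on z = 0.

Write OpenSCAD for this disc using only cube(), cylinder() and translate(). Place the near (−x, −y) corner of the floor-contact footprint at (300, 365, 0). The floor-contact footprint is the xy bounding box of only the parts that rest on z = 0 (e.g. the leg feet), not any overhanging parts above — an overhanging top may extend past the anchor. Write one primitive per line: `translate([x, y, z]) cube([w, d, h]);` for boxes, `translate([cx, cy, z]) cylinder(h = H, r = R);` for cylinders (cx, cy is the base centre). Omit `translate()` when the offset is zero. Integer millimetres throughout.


translate([489, 554, 0]) cylinder(h = 13, r = 189);


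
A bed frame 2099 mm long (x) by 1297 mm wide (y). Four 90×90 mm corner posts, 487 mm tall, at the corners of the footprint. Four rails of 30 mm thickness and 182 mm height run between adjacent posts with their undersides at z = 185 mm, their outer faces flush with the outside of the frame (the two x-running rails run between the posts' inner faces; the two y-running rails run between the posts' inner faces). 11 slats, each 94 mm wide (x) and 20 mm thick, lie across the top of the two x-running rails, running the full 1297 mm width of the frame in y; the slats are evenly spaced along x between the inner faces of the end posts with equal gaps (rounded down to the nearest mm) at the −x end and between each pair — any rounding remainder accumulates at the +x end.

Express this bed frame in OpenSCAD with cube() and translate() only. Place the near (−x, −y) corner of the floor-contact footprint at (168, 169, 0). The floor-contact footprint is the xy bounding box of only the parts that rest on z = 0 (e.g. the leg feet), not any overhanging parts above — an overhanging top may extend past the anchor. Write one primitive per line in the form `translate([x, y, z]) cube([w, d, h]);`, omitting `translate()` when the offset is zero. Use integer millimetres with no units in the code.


translate([168, 169, 0]) cube([90, 90, 487]);
translate([168, 1376, 0]) cube([90, 90, 487]);
translate([2177, 169, 0]) cube([90, 90, 487]);
translate([2177, 1376, 0]) cube([90, 90, 487]);
translate([258, 169, 185]) cube([1919, 30, 182]);
translate([258, 1436, 185]) cube([1919, 30, 182]);
translate([168, 259, 185]) cube([30, 1117, 182]);
translate([2237, 259, 185]) cube([30, 1117, 182]);
translate([331, 169, 367]) cube([94, 1297, 20]);
translate([498, 169, 367]) cube([94, 1297, 20]);
translate([665, 169, 367]) cube([94, 1297, 20]);
translate([832, 169, 367]) cube([94, 1297, 20]);
translate([999, 169, 367]) cube([94, 1297, 20]);
translate([1166, 169, 367]) cube([94, 1297, 20]);
translate([1333, 169, 367]) cube([94, 1297, 20]);
translate([1500, 169, 367]) cube([94, 1297, 20]);
translate([1667, 169, 367]) cube([94, 1297, 20]);
translate([1834, 169, 367]) cube([94, 1297, 20]);
translate([2001, 169, 367]) cube([94, 1297, 20]);


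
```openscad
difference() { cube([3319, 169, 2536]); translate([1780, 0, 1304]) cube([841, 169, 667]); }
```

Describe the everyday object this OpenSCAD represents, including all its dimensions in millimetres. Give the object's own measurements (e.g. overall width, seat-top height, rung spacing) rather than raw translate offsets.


A wall 3319 mm long (x), 169 mm thick (y), 2536 mm tall, with a rectangular window opening cut through it. The opening is 841 mm wide and 667 mm tall; its sill is at z = 1304 mm and its near (−x) edge is 1780 mm from the wall's −x end. The opening passes through the full wall thickness.


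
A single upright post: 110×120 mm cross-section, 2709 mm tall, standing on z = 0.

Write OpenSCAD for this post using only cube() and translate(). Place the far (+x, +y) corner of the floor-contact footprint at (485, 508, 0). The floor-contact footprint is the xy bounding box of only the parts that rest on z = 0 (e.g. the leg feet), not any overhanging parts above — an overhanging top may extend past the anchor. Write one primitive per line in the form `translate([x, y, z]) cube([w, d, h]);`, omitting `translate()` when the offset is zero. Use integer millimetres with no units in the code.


translate([375, 388, 0]) cube([110, 120, 2709]);


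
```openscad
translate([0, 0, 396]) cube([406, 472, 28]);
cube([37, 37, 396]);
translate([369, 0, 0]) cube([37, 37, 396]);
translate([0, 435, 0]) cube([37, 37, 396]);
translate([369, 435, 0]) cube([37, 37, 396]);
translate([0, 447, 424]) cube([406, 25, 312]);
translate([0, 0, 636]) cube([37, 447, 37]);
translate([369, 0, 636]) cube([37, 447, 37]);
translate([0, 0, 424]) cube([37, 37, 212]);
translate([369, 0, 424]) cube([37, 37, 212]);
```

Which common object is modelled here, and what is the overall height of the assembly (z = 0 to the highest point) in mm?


A chair. The overall height is 736 mm.

A slab on four corner posts with a tall panel at the back — a chair. The seat slab sits at z = 396 with thickness 28, and the 312 mm backrest starts at the seat top, so the overall height is 396 + 28 + 312 = 736 mm.


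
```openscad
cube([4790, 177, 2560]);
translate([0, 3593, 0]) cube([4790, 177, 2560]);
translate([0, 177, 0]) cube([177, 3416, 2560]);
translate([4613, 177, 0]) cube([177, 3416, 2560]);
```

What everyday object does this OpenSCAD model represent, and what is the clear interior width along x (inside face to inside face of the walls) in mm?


A house (or room) frame. The interior width is 4436 mm.

Four 2560 mm walls enclosing a rectangle with no floor or roof — a room or house frame. Outside width is 4790 mm and wall thickness is 177 mm, so the interior width is 4790 − 2 × 177 = 4436 mm.


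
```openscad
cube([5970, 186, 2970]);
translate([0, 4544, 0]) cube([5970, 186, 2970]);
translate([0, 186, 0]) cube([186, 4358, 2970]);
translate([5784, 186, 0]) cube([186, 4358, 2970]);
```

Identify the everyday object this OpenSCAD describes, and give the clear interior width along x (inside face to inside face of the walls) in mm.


A house (or room) frame. The interior width is 5598 mm.

Four 2970 mm walls enclosing a rectangle with no floor or roof — a room or house frame. Outside width is 5970 mm and wall thickness is 186 mm, so the interior width is 5970 − 2 × 186 = 5598 mm.


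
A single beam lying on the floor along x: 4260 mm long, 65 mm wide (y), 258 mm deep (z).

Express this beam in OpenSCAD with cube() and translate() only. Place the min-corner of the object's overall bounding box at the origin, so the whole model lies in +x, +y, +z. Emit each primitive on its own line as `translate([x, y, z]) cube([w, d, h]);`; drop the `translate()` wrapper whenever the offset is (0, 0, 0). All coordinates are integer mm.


cube([4260, 65, 258]);


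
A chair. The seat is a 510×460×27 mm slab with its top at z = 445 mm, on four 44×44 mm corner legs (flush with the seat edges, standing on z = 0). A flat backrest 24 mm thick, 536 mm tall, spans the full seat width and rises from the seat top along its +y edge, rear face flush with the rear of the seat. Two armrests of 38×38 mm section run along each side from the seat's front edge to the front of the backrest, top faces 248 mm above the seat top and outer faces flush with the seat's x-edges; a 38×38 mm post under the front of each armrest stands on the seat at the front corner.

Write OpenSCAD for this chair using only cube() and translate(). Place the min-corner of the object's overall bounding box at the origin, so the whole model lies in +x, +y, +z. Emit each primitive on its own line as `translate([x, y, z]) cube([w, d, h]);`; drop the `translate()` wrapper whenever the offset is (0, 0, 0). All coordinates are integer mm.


// leg_h = 445 - 27 = 418
// arm post h = 248 - 38 = 210
translate([0, 0, 418]) cube([510, 460, 27]);
cube([44, 44, 418]);
translate([466, 0, 0]) cube([44, 44, 418]);
translate([0, 416, 0]) cube([44, 44, 418]);
translate([466, 416, 0]) cube([44, 44, 418]);
translate([0, 436, 445]) cube([510, 24, 536]);
translate([0, 0, 655]) cube([38, 436, 38]);
translate([472, 0, 655]) cube([38, 436, 38]);
translate([0, 0, 445]) cube([38, 38, 210]);
translate([472, 0, 445]) cube([38, 38, 210]);


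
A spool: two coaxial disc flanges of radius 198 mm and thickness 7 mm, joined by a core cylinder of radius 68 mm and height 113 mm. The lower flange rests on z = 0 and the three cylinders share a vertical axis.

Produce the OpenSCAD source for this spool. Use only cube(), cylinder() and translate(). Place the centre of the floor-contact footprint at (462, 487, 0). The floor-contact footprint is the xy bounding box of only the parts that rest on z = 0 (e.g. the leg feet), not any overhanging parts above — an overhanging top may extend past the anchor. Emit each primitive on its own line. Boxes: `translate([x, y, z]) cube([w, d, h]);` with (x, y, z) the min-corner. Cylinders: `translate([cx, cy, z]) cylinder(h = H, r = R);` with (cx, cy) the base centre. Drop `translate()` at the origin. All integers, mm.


translate([462, 487, 0]) cylinder(h = 7, r = 198);
translate([462, 487, 7]) cylinder(h = 113, r = 68);
translate([462, 487, 120]) cylinder(h = 7, r = 198);


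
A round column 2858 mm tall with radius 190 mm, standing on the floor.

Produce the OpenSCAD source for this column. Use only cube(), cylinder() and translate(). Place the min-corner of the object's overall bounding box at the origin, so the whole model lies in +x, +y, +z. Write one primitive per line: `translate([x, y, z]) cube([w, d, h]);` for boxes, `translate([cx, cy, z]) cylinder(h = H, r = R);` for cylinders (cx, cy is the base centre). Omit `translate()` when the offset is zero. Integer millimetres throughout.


translate([190, 190, 0]) cylinder(h = 2858, r = 190);


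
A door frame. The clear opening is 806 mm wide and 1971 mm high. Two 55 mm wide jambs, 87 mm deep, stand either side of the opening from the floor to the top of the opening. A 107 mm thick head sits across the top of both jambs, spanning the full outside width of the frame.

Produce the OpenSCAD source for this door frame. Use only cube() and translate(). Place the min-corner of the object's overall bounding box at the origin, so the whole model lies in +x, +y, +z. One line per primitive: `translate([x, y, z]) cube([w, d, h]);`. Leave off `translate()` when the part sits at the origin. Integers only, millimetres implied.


cube([55, 87, 1971]);
translate([861, 0, 0]) cube([55, 87, 1971]);
translate([0, 0, 1971]) cube([916, 87, 107]);


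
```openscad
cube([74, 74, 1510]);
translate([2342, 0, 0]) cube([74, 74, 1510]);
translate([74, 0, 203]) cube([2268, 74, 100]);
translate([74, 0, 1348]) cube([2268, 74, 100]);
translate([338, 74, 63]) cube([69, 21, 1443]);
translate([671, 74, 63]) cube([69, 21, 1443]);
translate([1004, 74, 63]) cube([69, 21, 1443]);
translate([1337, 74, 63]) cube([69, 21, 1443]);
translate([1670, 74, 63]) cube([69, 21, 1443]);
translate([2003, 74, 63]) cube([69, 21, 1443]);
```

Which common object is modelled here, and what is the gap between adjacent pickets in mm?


A fence section. The picket gap is 264 mm.

Two posts, two rails, 6 pickets — a fence section. Span 2268 mm holds 6 pickets of 69 mm with 7 equal gaps: ⌊(2268 − 6·69) / 7⌋ = 264 mm.


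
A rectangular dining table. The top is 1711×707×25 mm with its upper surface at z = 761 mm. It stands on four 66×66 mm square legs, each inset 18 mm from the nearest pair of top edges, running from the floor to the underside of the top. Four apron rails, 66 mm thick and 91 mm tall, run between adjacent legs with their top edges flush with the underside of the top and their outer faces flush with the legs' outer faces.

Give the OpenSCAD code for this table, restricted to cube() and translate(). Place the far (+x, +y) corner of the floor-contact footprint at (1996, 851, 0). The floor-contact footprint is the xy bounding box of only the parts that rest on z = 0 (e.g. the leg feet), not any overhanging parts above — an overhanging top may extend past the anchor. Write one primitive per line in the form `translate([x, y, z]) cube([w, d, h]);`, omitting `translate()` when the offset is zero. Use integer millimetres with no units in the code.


translate([303, 162, 736]) cube([1711, 707, 25]);
translate([321, 180, 0]) cube([66, 66, 736]);
translate([1930, 180, 0]) cube([66, 66, 736]);
translate([321, 785, 0]) cube([66, 66, 736]);
translate([1930, 785, 0]) cube([66, 66, 736]);
translate([387, 180, 645]) cube([1543, 66, 91]);
translate([387, 785, 645]) cube([1543, 66, 91]);
translate([321, 246, 645]) cube([66, 539, 91]);
translate([1930, 246, 645]) cube([66, 539, 91]);


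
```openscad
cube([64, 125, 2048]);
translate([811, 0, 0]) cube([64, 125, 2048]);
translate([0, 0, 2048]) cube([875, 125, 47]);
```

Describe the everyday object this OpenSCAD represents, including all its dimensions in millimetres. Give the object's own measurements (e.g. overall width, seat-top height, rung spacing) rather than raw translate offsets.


A door frame. The clear opening is 747 mm wide and 2048 mm high. Two 64 mm wide jambs, 125 mm deep, stand either side of the opening from the floor to the top of the opening. A 47 mm thick head sits across the top of both jambs, spanning the full outside width of the frame.


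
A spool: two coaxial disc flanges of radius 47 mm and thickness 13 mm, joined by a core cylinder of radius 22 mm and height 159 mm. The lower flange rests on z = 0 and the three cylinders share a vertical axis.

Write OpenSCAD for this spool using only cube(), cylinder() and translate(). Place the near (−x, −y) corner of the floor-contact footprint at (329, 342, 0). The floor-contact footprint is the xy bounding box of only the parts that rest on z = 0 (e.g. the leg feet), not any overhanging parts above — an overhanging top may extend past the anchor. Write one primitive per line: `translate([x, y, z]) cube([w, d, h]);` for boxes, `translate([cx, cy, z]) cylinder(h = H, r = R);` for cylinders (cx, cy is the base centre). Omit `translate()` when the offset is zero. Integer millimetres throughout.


translate([376, 389, 0]) cylinder(h = 13, r = 47);
translate([376, 389, 13]) cylinder(h = 159, r = 22);
translate([376, 389, 172]) cylinder(h = 13, r = 47);


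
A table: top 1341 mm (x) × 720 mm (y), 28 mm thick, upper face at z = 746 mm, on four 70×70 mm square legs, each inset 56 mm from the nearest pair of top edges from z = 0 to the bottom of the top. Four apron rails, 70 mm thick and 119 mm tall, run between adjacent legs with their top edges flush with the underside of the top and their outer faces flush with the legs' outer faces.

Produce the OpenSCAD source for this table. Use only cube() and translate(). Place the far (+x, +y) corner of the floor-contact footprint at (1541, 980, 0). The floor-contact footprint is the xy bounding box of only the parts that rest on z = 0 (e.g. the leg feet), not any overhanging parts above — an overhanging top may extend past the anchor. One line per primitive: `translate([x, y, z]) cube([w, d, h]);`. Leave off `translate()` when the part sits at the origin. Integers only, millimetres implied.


translate([256, 316, 718]) cube([1341, 720, 28]);
translate([312, 372, 0]) cube([70, 70, 718]);
translate([1471, 372, 0]) cube([70, 70, 718]);
translate([312, 910, 0]) cube([70, 70, 718]);
translate([1471, 910, 0]) cube([70, 70, 718]);
translate([382, 372, 599]) cube([1089, 70, 119]);
translate([382, 910, 599]) cube([1089, 70, 119]);
translate([312, 442, 599]) cube([70, 468, 119]);
translate([1471, 442, 599]) cube([70, 468, 119]);


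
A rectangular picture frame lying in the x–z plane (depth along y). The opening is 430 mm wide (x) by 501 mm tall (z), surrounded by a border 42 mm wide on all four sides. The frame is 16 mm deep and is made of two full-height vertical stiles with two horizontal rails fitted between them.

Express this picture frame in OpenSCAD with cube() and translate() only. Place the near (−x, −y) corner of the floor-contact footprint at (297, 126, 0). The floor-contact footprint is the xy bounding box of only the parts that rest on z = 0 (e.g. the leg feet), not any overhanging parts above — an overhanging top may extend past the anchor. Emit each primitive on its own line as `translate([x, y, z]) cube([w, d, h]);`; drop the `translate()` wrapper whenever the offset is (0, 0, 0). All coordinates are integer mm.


translate([297, 126, 0]) cube([42, 16, 585]);
translate([769, 126, 0]) cube([42, 16, 585]);
translate([339, 126, 0]) cube([430, 16, 42]);
translate([339, 126, 543]) cube([430, 16, 42]);


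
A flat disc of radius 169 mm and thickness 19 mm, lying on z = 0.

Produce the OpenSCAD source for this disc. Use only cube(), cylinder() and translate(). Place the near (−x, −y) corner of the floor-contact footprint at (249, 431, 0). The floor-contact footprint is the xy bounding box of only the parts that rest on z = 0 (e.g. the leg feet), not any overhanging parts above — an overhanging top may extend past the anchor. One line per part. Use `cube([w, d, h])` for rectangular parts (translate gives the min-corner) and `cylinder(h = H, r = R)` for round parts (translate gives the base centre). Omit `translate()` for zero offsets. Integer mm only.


translate([418, 600, 0]) cylinder(h = 19, r = 169);


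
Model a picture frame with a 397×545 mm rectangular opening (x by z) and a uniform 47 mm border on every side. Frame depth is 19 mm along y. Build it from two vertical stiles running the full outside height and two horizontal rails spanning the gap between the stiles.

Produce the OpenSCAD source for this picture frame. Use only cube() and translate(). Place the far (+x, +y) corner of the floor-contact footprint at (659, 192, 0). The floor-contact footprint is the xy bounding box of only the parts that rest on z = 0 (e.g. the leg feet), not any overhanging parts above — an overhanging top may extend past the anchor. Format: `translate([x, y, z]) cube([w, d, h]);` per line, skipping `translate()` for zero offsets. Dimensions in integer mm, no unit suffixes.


translate([168, 173, 0]) cube([47, 19, 639]);
translate([612, 173, 0]) cube([47, 19, 639]);
translate([215, 173, 0]) cube([397, 19, 47]);
translate([215, 173, 592]) cube([397, 19, 47]);


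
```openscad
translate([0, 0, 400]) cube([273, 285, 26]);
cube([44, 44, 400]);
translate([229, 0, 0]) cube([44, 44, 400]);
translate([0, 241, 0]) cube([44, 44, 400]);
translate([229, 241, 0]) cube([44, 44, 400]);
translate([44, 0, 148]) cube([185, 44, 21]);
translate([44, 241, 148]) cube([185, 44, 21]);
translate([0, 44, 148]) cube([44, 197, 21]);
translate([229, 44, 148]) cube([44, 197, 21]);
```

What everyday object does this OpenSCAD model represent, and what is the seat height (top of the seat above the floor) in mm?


A stool. The seat height is 426 mm.

A 273×285×26 slab at z = 400 on four corner posts — a stool. The seat top is 400 + 26 = 426 mm.


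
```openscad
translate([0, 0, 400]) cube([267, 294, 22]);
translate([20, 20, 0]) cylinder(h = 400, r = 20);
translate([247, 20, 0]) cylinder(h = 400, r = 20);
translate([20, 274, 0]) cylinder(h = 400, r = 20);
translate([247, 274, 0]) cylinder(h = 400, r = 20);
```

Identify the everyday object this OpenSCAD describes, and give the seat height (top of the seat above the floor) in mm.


A stool. The seat height is 422 mm.

A 267×294×22 slab at z = 400 on four corner cylinders — a stool. The seat top is 400 + 22 = 422 mm.


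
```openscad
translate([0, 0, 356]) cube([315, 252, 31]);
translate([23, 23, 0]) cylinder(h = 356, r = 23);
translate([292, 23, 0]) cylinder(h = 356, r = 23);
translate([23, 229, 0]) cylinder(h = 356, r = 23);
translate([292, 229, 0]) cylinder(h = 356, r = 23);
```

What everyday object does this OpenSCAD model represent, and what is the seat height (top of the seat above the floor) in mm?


A stool. The seat height is 387 mm.

A 315×252×31 slab at z = 356 on four corner cylinders — a stool. The seat top is 356 + 31 = 387 mm.


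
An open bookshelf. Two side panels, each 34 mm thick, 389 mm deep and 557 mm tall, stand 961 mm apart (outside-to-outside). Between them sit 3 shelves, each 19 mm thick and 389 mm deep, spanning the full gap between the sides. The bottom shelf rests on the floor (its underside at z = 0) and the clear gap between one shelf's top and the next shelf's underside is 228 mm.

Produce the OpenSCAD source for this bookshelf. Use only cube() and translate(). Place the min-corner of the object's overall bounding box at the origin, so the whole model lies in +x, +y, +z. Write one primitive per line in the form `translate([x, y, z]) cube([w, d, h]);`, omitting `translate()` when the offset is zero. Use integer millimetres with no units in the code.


cube([34, 389, 557]);
translate([927, 0, 0]) cube([34, 389, 557]);
translate([34, 0, 0]) cube([893, 389, 19]);
translate([34, 0, 247]) cube([893, 389, 19]);
translate([34, 0, 494]) cube([893, 389, 19]);


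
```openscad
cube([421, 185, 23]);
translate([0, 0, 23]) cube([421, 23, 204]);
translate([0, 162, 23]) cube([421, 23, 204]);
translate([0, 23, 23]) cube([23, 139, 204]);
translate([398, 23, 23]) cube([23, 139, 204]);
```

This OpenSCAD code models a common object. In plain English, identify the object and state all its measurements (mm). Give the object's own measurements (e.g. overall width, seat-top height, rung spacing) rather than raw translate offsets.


An open-topped rectangular box: outside dimensions 421×185×227 mm, with a uniform wall and base thickness of 23 mm. The base is a full 421×185 slab on the floor; four walls sit on top of the base. The front and back walls (the −y and +y sides) span the full width; the two side walls fit between them.


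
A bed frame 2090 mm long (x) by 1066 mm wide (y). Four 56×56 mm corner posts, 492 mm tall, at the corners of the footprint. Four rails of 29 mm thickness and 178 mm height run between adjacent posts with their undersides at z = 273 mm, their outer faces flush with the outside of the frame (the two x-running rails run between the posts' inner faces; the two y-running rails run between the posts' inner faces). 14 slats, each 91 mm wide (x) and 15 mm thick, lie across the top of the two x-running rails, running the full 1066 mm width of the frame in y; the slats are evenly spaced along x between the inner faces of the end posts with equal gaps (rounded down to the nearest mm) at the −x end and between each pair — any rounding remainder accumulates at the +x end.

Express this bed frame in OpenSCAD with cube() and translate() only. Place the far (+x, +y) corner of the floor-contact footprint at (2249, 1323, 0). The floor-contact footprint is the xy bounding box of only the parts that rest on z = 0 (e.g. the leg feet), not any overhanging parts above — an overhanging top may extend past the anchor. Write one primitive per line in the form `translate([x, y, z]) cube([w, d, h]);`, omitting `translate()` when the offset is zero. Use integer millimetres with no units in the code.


translate([159, 257, 0]) cube([56, 56, 492]);
translate([159, 1267, 0]) cube([56, 56, 492]);
translate([2193, 257, 0]) cube([56, 56, 492]);
translate([2193, 1267, 0]) cube([56, 56, 492]);
translate([215, 257, 273]) cube([1978, 29, 178]);
translate([215, 1294, 273]) cube([1978, 29, 178]);
translate([159, 313, 273]) cube([29, 954, 178]);
translate([2220, 313, 273]) cube([29, 954, 178]);
translate([261, 257, 451]) cube([91, 1066, 15]);
translate([398, 257, 451]) cube([91, 1066, 15]);
translate([535, 257, 451]) cube([91, 1066, 15]);
translate([672, 257, 451]) cube([91, 1066, 15]);
translate([809, 257, 451]) cube([91, 1066, 15]);
translate([946, 257, 451]) cube([91, 1066, 15]);
translate([1083, 257, 451]) cube([91, 1066, 15]);
translate([1220, 257, 451]) cube([91, 1066, 15]);
translate([1357, 257, 451]) cube([91, 1066, 15]);
translate([1494, 257, 451]) cube([91, 1066, 15]);
translate([1631, 257, 451]) cube([91, 1066, 15]);
translate([1768, 257, 451]) cube([91, 1066, 15]);
translate([1905, 257, 451]) cube([91, 1066, 15]);
translate([2042, 257, 451]) cube([91, 1066, 15]);


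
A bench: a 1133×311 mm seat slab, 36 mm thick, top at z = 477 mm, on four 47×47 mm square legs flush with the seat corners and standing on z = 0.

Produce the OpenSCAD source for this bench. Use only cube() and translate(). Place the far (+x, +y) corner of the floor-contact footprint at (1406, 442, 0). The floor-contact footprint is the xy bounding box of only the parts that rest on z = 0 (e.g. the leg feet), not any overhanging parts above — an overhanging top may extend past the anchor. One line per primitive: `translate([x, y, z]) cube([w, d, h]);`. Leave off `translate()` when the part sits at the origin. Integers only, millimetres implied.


translate([273, 131, 441]) cube([1133, 311, 36]);
translate([273, 131, 0]) cube([47, 47, 441]);
translate([273, 395, 0]) cube([47, 47, 441]);
translate([1359, 131, 0]) cube([47, 47, 441]);
translate([1359, 395, 0]) cube([47, 47, 441]);


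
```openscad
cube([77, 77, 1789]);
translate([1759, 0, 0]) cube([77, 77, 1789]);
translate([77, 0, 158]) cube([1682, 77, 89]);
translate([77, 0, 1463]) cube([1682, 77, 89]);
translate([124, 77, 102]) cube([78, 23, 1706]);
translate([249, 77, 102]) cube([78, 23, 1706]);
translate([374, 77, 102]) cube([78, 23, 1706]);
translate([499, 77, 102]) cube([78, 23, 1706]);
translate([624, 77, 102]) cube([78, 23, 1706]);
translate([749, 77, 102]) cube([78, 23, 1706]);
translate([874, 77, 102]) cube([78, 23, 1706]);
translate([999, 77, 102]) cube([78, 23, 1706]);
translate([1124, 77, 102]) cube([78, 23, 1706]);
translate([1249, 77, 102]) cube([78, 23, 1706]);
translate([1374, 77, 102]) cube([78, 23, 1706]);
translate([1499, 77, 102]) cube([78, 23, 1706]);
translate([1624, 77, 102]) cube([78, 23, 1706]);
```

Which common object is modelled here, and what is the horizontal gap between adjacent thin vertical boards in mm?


A fence section. The picket gap is 47 mm.

Two posts, two rails, 13 pickets — a fence section. Span 1682 mm holds 13 pickets of 78 mm with 14 equal gaps: ⌊(1682 − 13·78) / 14⌋ = 47 mm.


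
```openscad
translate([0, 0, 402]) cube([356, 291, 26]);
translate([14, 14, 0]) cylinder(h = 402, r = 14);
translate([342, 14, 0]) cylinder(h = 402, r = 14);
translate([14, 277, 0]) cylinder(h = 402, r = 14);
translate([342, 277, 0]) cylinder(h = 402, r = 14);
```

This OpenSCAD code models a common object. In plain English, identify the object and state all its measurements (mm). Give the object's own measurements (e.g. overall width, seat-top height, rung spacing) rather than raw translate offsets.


A simple wooden stool: a rectangular seat 356 mm (x) by 291 mm (y), 26 mm thick, top face at z = 428 mm, on four round legs, each 28 mm in diameter. The legs rest on z = 0, each leg's axis is inset half a diameter from the nearest pair of seat edges (so the leg's bounding box is flush with the corner).


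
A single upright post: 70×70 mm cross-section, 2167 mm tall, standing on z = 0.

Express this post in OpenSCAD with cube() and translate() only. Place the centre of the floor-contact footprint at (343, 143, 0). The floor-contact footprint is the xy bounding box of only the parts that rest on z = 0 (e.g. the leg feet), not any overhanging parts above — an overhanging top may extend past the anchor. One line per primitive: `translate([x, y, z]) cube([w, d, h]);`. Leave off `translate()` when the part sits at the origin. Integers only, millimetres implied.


translate([308, 108, 0]) cube([70, 70, 2167]);


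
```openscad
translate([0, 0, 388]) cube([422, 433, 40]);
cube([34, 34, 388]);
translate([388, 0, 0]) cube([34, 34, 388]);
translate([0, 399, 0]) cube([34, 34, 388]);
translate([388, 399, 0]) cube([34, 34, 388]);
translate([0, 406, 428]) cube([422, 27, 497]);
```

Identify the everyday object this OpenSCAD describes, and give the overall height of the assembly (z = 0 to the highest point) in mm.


A chair. The overall height is 925 mm.

A slab on four corner posts with a tall panel at the back — a chair. The seat slab sits at z = 388 with thickness 40, and the 497 mm backrest starts at the seat top, so the overall height is 388 + 40 + 497 = 925 mm.


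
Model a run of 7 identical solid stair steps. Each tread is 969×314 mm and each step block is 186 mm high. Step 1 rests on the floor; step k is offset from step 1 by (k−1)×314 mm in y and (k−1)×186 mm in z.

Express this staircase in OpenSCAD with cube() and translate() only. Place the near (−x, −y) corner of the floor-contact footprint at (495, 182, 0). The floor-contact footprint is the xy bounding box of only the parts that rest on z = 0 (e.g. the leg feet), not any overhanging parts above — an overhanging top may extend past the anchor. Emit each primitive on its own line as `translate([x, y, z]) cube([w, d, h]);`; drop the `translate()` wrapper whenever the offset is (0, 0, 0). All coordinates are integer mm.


translate([495, 182, 0]) cube([969, 314, 186]);
translate([495, 496, 186]) cube([969, 314, 186]);
translate([495, 810, 372]) cube([969, 314, 186]);
translate([495, 1124, 558]) cube([969, 314, 186]);
translate([495, 1438, 744]) cube([969, 314, 186]);
translate([495, 1752, 930]) cube([969, 314, 186]);
translate([495, 2066, 1116]) cube([969, 314, 186]);


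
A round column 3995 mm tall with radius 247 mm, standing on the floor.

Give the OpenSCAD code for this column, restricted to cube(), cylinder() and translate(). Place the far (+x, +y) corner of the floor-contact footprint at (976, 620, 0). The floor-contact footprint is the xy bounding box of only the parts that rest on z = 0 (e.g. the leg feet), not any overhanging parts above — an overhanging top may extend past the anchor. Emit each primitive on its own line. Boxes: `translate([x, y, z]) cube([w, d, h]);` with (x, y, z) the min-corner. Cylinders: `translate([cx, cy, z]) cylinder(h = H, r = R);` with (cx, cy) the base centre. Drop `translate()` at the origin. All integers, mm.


translate([729, 373, 0]) cylinder(h = 3995, r = 247);


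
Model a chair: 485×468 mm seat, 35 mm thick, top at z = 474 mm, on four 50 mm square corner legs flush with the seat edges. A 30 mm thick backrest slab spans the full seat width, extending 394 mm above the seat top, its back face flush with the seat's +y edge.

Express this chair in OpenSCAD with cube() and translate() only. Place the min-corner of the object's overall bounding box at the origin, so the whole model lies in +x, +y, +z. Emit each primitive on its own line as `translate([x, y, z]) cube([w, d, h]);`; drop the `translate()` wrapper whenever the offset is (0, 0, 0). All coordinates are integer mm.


translate([0, 0, 439]) cube([485, 468, 35]);
cube([50, 50, 439]);
translate([435, 0, 0]) cube([50, 50, 439]);
translate([0, 418, 0]) cube([50, 50, 439]);
translate([435, 418, 0]) cube([50, 50, 439]);
translate([0, 438, 474]) cube([485, 30, 394]);


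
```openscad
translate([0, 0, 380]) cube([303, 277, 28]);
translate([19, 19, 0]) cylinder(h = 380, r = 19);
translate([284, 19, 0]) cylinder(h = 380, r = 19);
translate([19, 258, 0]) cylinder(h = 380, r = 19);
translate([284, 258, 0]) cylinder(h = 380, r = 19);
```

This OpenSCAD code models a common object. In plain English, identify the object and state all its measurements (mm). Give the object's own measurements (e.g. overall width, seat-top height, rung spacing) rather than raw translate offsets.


A simple wooden stool: a rectangular seat 303 mm (x) by 277 mm (y), 28 mm thick, top face at z = 408 mm, on four round legs, each 38 mm in diameter. The legs rest on z = 0, each leg's axis is inset half a diameter from the nearest pair of seat edges (so the leg's bounding box is flush with the corner).


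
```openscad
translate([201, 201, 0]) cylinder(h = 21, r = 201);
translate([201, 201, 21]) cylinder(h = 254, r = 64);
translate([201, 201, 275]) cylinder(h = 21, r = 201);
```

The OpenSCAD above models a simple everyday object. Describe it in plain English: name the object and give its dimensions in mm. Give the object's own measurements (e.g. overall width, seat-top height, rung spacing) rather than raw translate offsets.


A spool: two coaxial disc flanges of radius 201 mm and thickness 21 mm, joined by a core cylinder of radius 64 mm and height 254 mm. The lower flange rests on z = 0 and the three cylinders share a vertical axis.


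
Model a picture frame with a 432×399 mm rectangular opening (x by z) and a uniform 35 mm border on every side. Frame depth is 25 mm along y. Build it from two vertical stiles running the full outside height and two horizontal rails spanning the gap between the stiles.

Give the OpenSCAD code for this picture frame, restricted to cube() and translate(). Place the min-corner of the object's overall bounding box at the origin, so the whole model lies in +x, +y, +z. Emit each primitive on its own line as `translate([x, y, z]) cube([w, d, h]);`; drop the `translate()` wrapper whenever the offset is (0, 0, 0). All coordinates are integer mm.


cube([35, 25, 469]);
translate([467, 0, 0]) cube([35, 25, 469]);
translate([35, 0, 0]) cube([432, 25, 35]);
translate([35, 0, 434]) cube([432, 25, 35]);


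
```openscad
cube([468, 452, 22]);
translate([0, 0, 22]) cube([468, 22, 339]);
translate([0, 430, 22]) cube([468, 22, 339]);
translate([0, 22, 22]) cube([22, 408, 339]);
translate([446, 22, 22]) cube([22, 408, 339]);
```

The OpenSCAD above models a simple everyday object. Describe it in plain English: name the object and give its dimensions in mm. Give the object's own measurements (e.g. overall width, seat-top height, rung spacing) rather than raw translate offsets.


An open-topped rectangular box: outside dimensions 468×452×361 mm, with a uniform wall and base thickness of 22 mm. The base is a full 468×452 slab on the floor; four walls sit on top of the base. The front and back walls (the −y and +y sides) span the full width; the two side walls fit between them.


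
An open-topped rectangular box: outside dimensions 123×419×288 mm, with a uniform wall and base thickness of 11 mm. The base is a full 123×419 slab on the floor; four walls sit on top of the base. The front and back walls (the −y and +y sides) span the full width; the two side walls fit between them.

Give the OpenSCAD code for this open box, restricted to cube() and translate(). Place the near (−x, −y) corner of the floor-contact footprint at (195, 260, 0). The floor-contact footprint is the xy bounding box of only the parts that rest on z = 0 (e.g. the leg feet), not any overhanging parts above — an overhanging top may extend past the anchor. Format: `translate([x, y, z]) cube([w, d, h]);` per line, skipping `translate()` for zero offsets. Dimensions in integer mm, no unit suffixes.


translate([195, 260, 0]) cube([123, 419, 11]);
translate([195, 260, 11]) cube([123, 11, 277]);
translate([195, 668, 11]) cube([123, 11, 277]);
translate([195, 271, 11]) cube([11, 397, 277]);
translate([307, 271, 11]) cube([11, 397, 277]);


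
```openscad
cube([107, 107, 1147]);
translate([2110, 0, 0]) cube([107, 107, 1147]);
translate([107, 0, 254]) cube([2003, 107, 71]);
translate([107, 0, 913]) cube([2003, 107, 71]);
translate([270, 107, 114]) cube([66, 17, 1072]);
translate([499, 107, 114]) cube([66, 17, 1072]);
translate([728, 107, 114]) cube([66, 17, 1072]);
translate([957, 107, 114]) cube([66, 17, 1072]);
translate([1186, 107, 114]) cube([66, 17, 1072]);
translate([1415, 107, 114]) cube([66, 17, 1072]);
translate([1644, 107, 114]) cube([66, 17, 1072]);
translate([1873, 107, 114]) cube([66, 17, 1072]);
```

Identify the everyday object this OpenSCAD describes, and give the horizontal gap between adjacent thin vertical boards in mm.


A fence section. The picket gap is 163 mm.

Two posts, two rails, 8 pickets — a fence section. Span 2003 mm holds 8 pickets of 66 mm with 9 equal gaps: ⌊(2003 − 8·66) / 9⌋ = 163 mm.


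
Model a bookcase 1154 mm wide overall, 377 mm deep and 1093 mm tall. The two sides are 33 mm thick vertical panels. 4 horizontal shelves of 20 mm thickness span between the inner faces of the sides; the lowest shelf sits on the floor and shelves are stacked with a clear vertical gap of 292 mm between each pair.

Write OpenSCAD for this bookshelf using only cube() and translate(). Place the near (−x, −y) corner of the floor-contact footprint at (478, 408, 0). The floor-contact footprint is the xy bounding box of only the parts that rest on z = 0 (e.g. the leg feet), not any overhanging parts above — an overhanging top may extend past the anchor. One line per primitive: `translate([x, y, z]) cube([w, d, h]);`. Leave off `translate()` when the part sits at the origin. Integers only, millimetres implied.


translate([478, 408, 0]) cube([33, 377, 1093]);
translate([1599, 408, 0]) cube([33, 377, 1093]);
translate([511, 408, 0]) cube([1088, 377, 20]);
translate([511, 408, 312]) cube([1088, 377, 20]);
translate([511, 408, 624]) cube([1088, 377, 20]);
translate([511, 408, 936]) cube([1088, 377, 20]);
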